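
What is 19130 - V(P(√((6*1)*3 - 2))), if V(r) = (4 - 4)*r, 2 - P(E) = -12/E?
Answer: 19130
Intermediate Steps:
P(E) = 2 + 12/E (P(E) = 2 - (-12)/E = 2 + 12/E)
V(r) = 0 (V(r) = 0*r = 0)
19130 - V(P(√((6*1)*3 - 2))) = 19130 - 1*0 = 19130 + 0 = 19130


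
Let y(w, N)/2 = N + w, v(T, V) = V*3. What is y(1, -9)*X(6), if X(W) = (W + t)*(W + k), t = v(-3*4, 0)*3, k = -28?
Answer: 2112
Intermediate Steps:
v(T, V) = 3*V
y(w, N) = 2*N + 2*w (y(w, N) = 2*(N + w) = 2*N + 2*w)
t = 0 (t = (3*0)*3 = 0*3 = 0)
X(W) = W*(-28 + W) (X(W) = (W + 0)*(W - 28) = W*(-28 + W))
y(1, -9)*X(6) = (2*(-9) + 2*1)*(6*(-28 + 6)) = (-18 + 2)*(6*(-22)) = -16*(-132) = 2112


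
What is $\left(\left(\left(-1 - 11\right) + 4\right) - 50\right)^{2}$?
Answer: $3364$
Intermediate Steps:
$\left(\left(\left(-1 - 11\right) + 4\right) - 50\right)^{2} = \left(\left(-12 + 4\right) - 50\right)^{2} = \left(-8 - 50\right)^{2} = \left(-58\right)^{2} = 3364$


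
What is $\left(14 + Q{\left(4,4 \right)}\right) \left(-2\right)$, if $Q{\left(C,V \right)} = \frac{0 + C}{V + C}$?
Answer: $-29$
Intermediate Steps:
$Q{\left(C,V \right)} = \frac{C}{C + V}$
$\left(14 + Q{\left(4,4 \right)}\right) \left(-2\right) = \left(14 + \frac{4}{4 + 4}\right) \left(-2\right) = \left(14 + \frac{4}{8}\right) \left(-2\right) = \left(14 + 4 \cdot \frac{1}{8}\right) \left(-2\right) = \left(14 + \frac{1}{2}\right) \left(-2\right) = \frac{29}{2} \left(-2\right) = -29$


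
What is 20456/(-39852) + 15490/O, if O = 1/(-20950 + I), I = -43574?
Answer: -9957786964994/9963 ≈ -9.9948e+8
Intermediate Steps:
O = -1/64524 (O = 1/(-20950 - 43574) = 1/(-64524) = -1/64524 ≈ -1.5498e-5)
20456/(-39852) + 15490/O = 20456/(-39852) + 15490/(-1/64524) = 20456*(-1/39852) + 15490*(-64524) = -5114/9963 - 999476760 = -9957786964994/9963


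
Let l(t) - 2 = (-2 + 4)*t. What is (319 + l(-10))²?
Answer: 90601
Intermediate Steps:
l(t) = 2 + 2*t (l(t) = 2 + (-2 + 4)*t = 2 + 2*t)
(319 + l(-10))² = (319 + (2 + 2*(-10)))² = (319 + (2 - 20))² = (319 - 18)² = 301² = 90601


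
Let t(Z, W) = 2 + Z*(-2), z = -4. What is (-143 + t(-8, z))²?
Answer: 15625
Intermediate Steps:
t(Z, W) = 2 - 2*Z
(-143 + t(-8, z))² = (-143 + (2 - 2*(-8)))² = (-143 + (2 + 16))² = (-143 + 18)² = (-125)² = 15625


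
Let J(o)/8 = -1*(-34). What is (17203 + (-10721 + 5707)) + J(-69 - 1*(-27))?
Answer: 12461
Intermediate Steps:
J(o) = 272 (J(o) = 8*(-1*(-34)) = 8*34 = 272)
(17203 + (-10721 + 5707)) + J(-69 - 1*(-27)) = (17203 + (-10721 + 5707)) + 272 = (17203 - 5014) + 272 = 12189 + 272 = 12461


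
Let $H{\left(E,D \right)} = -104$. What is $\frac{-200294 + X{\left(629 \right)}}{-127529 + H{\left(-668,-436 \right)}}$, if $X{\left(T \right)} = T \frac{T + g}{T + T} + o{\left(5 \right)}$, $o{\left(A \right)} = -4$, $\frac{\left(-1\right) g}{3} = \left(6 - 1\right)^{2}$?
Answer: $\frac{200021}{127633} \approx 1.5672$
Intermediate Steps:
$g = -75$ ($g = - 3 \left(6 - 1\right)^{2} = - 3 \cdot 5^{2} = \left(-3\right) 25 = -75$)
$X{\left(T \right)} = - \frac{83}{2} + \frac{T}{2}$ ($X{\left(T \right)} = T \frac{T - 75}{T + T} - 4 = T \frac{-75 + T}{2 T} - 4 = \left(- \frac{75}{2} + \frac{T}{2}\right) - 4 = - \frac{83}{2} + \frac{T}{2}$)
$\frac{-200294 + X{\left(629 \right)}}{-127529 + H{\left(-668,-436 \right)}} = \frac{-200294 + \left(- \frac{83}{2} + \frac{1}{2} \cdot 629\right)}{-127529 - 104} = \frac{-200294 + \left(- \frac{83}{2} + \frac{629}{2}\right)}{-127633} = \left(-200294 + 273\right) \left(- \frac{1}{127633}\right) = \left(-200021\right) \left(- \frac{1}{127633}\right) = \frac{200021}{127633}$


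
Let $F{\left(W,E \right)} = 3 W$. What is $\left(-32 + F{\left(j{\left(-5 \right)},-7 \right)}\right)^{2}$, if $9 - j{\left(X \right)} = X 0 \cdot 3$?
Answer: $25$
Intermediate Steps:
$j{\left(X \right)} = 9$ ($j{\left(X \right)} = 9 - X 0 \cdot 3 = 9 - 0 \cdot 3 = 9 - 0 = 9 + 0 = 9$)
$\left(-32 + F{\left(j{\left(-5 \right)},-7 \right)}\right)^{2} = \left(-32 + 3 \cdot 9\right)^{2} = \left(-32 + 27\right)^{2} = \left(-5\right)^{2} = 25$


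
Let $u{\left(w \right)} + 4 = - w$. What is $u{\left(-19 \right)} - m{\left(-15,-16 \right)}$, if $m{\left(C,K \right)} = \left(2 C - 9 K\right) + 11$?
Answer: $-110$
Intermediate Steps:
$u{\left(w \right)} = -4 - w$
$m{\left(C,K \right)} = 11 - 9 K + 2 C$ ($m{\left(C,K \right)} = \left(- 9 K + 2 C\right) + 11 = 11 - 9 K + 2 C$)
$u{\left(-19 \right)} - m{\left(-15,-16 \right)} = \left(-4 - -19\right) - \left(11 - -144 + 2 \left(-15\right)\right) = \left(-4 + 19\right) - \left(11 + 144 - 30\right) = 15 - 125 = -110$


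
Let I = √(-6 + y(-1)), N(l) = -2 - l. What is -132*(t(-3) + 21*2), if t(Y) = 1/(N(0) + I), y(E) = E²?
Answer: -16544/3 + 44*I*√5/3 ≈ -5514.7 + 32.796*I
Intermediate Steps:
I = I*√5 (I = √(-6 + (-1)²) = √(-6 + 1) = √(-5) = I*√5 ≈ 2.2361*I)
t(Y) = 1/(-2 + I*√5) (t(Y) = 1/((-2 - 1*0) + I*√5) = 1/((-2 + 0) + I*√5) = 1/(-2 + I*√5))
-132*(t(-3) + 21*2) = -132*((-2/9 - I*√5/9) + 21*2) = -132*((-2/9 - I*√5/9) + 42) = -132*(376/9 - I*√5/9) = -16544/3 + 44*I*√5/3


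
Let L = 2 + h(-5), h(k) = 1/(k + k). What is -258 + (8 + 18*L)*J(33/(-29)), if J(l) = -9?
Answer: -3189/5 ≈ -637.80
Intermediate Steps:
h(k) = 1/(2*k)
L = 19/10 (L = 2 + (½)/(-5) = 2 + (½)*(-⅕) = 2 - ⅒ = 19/10 ≈ 1.9000)
-258 + (8 + 18*L)*J(33/(-29)) = -258 + (8 + 18*(19/10))*(-9) = -258 + (8 + 171/5)*(-9) = -258 + (211/5)*(-9) = -258 - 1899/5 = -3189/5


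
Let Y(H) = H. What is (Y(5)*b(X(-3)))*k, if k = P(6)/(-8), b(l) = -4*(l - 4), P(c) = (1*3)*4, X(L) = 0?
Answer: -120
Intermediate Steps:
P(c) = 12 (P(c) = 3*4 = 12)
b(l) = 16 - 4*l (b(l) = -4*(-4 + l) = 16 - 4*l)
k = -3/2 (k = 12/(-8) = -⅛*12 = -3/2 ≈ -1.5000)
(Y(5)*b(X(-3)))*k = (5*(16 - 4*0))*(-3/2) = (5*(16 + 0))*(-3/2) = (5*16)*(-3/2) = 80*(-3/2) = -120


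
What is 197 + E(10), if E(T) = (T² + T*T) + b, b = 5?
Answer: 402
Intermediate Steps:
E(T) = 5 + 2*T² (E(T) = (T² + T*T) + 5 = (T² + T²) + 5 = 2*T² + 5 = 5 + 2*T²)
197 + E(10) = 197 + (5 + 2*10²) = 197 + (5 + 2*100) = 197 + (5 + 200) = 197 + 205 = 402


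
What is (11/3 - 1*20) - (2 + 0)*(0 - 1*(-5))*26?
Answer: -829/3 ≈ -276.33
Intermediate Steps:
(11/3 - 1*20) - (2 + 0)*(0 - 1*(-5))*26 = (11*(⅓) - 20) - 2*(0 + 5)*26 = (11/3 - 20) - 2*5*26 = -49/3 - 1*10*26 = -49/3 - 10*26 = -49/3 - 260 = -829/3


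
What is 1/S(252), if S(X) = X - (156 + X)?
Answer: -1/156 ≈ -0.0064103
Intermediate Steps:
S(X) = -156 (S(X) = X + (-156 - X) = -156)
1/S(252) = 1/(-156) = -1/156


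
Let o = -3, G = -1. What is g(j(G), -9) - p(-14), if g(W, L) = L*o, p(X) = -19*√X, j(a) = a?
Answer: 27 + 19*I*√14 ≈ 27.0 + 71.091*I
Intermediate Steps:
g(W, L) = -3*L (g(W, L) = L*(-3) = -3*L)
g(j(G), -9) - p(-14) = -3*(-9) - (-19)*√(-14) = 27 - (-19)*I*√14 = 27 + 19*I*√14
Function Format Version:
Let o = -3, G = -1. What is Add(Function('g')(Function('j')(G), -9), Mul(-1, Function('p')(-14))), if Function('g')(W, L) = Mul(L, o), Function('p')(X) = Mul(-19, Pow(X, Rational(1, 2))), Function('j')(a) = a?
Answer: Add(27, Mul(19, I, Pow(14, Rational(1, 2)))) ≈ Add(27.000, Mul(71.091, I))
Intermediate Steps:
Function('g')(W, L) = Mul(-3, L) (Function('g')(W, L) = Mul(L, -3) = Mul(-3, L))
Add(Function('g')(Function('j')(G), -9), Mul(-1, Function('p')(-14))) = Add(Mul(-3, -9), Mul(-1, Mul(-19, Pow(-14, Rational(1, 2))))) = Add(27, Mul(-1, Mul(-19, Mul(I, Pow(14, Rational(1, 2)))))) = Add(27, Mul(-1, Mul(-19, I, Pow(14, Rational(1, 2))))) = Add(27, Mul(19, I, Pow(14, Rational(1, 2))))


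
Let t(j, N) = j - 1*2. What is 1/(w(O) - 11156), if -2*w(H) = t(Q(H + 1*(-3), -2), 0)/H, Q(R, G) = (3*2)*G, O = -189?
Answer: -27/301213 ≈ -8.9638e-5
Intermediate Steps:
Q(R, G) = 6*G
t(j, N) = -2 + j (t(j, N) = j - 2 = -2 + j)
w(H) = 7/H (w(H) = -(-2 + 6*(-2))/(2*H) = -(-2 - 12)/(2*H) = -(-7)/H = 7/H)
1/(w(O) - 11156) = 1/(7/(-189) - 11156) = 1/(7*(-1/189) - 11156) = 1/(-1/27 - 11156) = 1/(-301213/27) = -27/301213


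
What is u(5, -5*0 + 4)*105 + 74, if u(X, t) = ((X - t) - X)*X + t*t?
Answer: -346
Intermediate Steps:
u(X, t) = t² - X*t (u(X, t) = (-t)*X + t² = -X*t + t² = t² - X*t)
u(5, -5*0 + 4)*105 + 74 = ((-5*0 + 4)*((-5*0 + 4) - 1*5))*105 + 74 = ((0 + 4)*((0 + 4) - 5))*105 + 74 = (4*(4 - 5))*105 + 74 = (4*(-1))*105 + 74 = -4*105 + 74 = -420 + 74 = -346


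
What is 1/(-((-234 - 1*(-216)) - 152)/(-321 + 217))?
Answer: -52/85 ≈ -0.61176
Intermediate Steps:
1/(-((-234 - 1*(-216)) - 152)/(-321 + 217)) = 1/(-((-234 + 216) - 152)/(-104)) = 1/(-(-18 - 152)*(-1)/104) = 1/(-(-170)*(-1)/104) = 1/(-1*85/52) = 1/(-85/52) = -52/85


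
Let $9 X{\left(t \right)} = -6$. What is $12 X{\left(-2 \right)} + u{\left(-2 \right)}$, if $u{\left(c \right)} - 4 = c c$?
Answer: $0$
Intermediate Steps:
$u{\left(c \right)} = 4 + c^{2}$ ($u{\left(c \right)} = 4 + c c = 4 + c^{2}$)
$X{\left(t \right)} = - \frac{2}{3}$ ($X{\left(t \right)} = \frac{1}{9} \left(-6\right) = - \frac{2}{3}$)
$12 X{\left(-2 \right)} + u{\left(-2 \right)} = 12 \left(- \frac{2}{3}\right) + \left(4 + \left(-2\right)^{2}\right) = -8 + \left(4 + 4\right) = -8 + 8 = 0$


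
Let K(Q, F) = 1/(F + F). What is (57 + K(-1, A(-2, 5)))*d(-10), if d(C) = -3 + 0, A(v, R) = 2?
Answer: -687/4 ≈ -171.75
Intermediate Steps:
K(Q, F) = 1/(2*F)
d(C) = -3
(57 + K(-1, A(-2, 5)))*d(-10) = (57 + (½)/2)*(-3) = (57 + (½)*(½))*(-3) = (57 + ¼)*(-3) = (229/4)*(-3) = -687/4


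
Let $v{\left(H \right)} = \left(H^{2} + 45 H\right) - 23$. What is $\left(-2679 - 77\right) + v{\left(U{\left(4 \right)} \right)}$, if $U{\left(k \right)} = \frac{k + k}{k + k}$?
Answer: $-2733$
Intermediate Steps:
$U{\left(k \right)} = 1$ ($U{\left(k \right)} = \frac{2 k}{2 k} = 2 k \frac{1}{2 k} = 1$)
$v{\left(H \right)} = -23 + H^{2} + 45 H$
$\left(-2679 - 77\right) + v{\left(U{\left(4 \right)} \right)} = \left(-2679 - 77\right) + \left(-23 + 1^{2} + 45 \cdot 1\right) = -2756 + \left(-23 + 1 + 45\right) = -2756 + 23 = -2733$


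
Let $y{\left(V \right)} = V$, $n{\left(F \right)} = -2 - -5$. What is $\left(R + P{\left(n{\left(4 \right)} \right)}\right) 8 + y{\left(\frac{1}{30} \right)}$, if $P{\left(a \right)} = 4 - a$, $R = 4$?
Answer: $\frac{1201}{30} \approx 40.033$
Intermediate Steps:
$n{\left(F \right)} = 3$ ($n{\left(F \right)} = -2 + 5 = 3$)
$\left(R + P{\left(n{\left(4 \right)} \right)}\right) 8 + y{\left(\frac{1}{30} \right)} = \left(4 + \left(4 - 3\right)\right) 8 + \frac{1}{30} = \left(4 + 1\right) 8 + \frac{1}{30} = 5 \cdot 8 + \frac{1}{30} = 40 + \frac{1}{30} = \frac{1201}{30}$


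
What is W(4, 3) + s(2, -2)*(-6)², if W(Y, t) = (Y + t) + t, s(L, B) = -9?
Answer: -314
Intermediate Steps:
W(Y, t) = Y + 2*t
W(4, 3) + s(2, -2)*(-6)² = (4 + 2*3) - 9*(-6)² = (4 + 6) - 9*36 = 10 - 324 = -314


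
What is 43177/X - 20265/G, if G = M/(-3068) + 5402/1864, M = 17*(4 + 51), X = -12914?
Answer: -46789074161491/5985032042 ≈ -7817.7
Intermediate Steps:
M = 935 (M = 17*55 = 935)
G = 463453/178711 (G = 935/(-3068) + 5402/1864 = 935*(-1/3068) + 5402*(1/1864) = -935/3068 + 2701/932 = 463453/178711 ≈ 2.5933)
43177/X - 20265/G = 43177/(-12914) - 20265/463453/178711 = 43177*(-1/12914) - 20265*178711/463453 = -43177/12914 - 3621578415/463453 = -46789074161491/5985032042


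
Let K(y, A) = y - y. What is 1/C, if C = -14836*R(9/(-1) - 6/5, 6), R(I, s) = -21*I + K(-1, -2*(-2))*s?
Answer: -5/15889356 ≈ -3.1468e-7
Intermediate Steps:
K(y, A) = 0
R(I, s) = -21*I (R(I, s) = -21*I + 0*s = -21*I + 0 = -21*I)
C = -15889356/5 (C = -(-311556)*(9/(-1) - 6/5) = -(-311556)*(9*(-1) - 6*⅕) = -(-311556)*(-9 - 6/5) = -(-311556)*(-51)/5 = -14836*1071/5 = -15889356/5 ≈ -3.1779e+6)
1/C = 1/(-15889356/5) = -5/15889356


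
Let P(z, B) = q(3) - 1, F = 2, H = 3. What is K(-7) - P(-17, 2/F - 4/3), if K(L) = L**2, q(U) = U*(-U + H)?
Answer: 50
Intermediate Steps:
q(U) = U*(3 - U) (q(U) = U*(-U + 3) = U*(3 - U))
P(z, B) = -1 (P(z, B) = 3*(3 - 1*3) - 1 = 3*(3 - 3) - 1 = 3*0 - 1 = 0 - 1 = -1)
K(-7) - P(-17, 2/F - 4/3) = (-7)**2 - 1*(-1) = 49 + 1 = 50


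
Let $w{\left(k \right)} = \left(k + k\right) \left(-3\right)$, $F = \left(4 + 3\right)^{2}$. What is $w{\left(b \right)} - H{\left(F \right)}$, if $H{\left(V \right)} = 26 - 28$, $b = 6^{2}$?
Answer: $-214$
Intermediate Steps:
$b = 36$
$F = 49$ ($F = 7^{2} = 49$)
$H{\left(V \right)} = -2$ ($H{\left(V \right)} = 26 - 28 = -2$)
$w{\left(k \right)} = - 6 k$ ($w{\left(k \right)} = 2 k \left(-3\right) = - 6 k$)
$w{\left(b \right)} - H{\left(F \right)} = \left(-6\right) 36 - -2 = -216 + 2 = -214$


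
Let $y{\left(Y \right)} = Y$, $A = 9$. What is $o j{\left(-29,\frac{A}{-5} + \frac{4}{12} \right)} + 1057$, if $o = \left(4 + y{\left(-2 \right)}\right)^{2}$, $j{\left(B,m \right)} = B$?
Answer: $941$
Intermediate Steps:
$o = 4$ ($o = \left(4 - 2\right)^{2} = 2^{2} = 4$)
$o j{\left(-29,\frac{A}{-5} + \frac{4}{12} \right)} + 1057 = 4 \left(-29\right) + 1057 = -116 + 1057 = 941$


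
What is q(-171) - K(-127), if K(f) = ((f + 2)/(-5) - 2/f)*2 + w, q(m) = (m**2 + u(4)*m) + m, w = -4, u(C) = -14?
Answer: 3990082/127 ≈ 31418.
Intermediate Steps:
q(m) = m**2 - 13*m (q(m) = (m**2 - 14*m) + m = m**2 - 13*m)
K(f) = -24/5 - 4/f - 2*f/5 (K(f) = ((f + 2)/(-5) - 2/f)*2 - 4 = ((2 + f)*(-1/5) - 2/f)*2 - 4 = ((-2/5 - f/5) - 2/f)*2 - 4 = (-2/5 - 2/f - f/5)*2 - 4 = (-4/5 - 4/f - 2*f/5) - 4 = -24/5 - 4/f - 2*f/5)
q(-171) - K(-127) = -171*(-13 - 171) - 2*(-10 - 127*(-12 - 1*(-127)))/(5*(-127)) = -171*(-184) - 2*(-1)*(-10 - 127*(-12 + 127))/(5*127) = 31464 - 2*(-1)*(-10 - 127*115)/(5*127) = 31464 - 2*(-1)*(-10 - 14605)/(5*127) = 31464 - 2*(-1)*(-14615)/(5*127) = 31464 - 1*5846/127 = 31464 - 5846/127 = 3990082/127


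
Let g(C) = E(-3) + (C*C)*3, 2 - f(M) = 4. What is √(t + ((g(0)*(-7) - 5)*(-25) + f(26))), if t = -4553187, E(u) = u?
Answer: I*√4553589 ≈ 2133.9*I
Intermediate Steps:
f(M) = -2 (f(M) = 2 - 1*4 = 2 - 4 = -2)
g(C) = -3 + 3*C² (g(C) = -3 + (C*C)*3 = -3 + C²*3 = -3 + 3*C²)
√(t + ((g(0)*(-7) - 5)*(-25) + f(26))) = √(-4553187 + (((-3 + 3*0²)*(-7) - 5)*(-25) - 2)) = √(-4553187 + (((-3 + 3*0)*(-7) - 5)*(-25) - 2)) = √(-4553187 + (((-3 + 0)*(-7) - 5)*(-25) - 2)) = √(-4553187 + ((-3*(-7) - 5)*(-25) - 2)) = √(-4553187 + ((21 - 5)*(-25) - 2)) = √(-4553187 + (16*(-25) - 2)) = √(-4553187 + (-400 - 2)) = √(-4553187 - 402) = √(-4553589) = I*√4553589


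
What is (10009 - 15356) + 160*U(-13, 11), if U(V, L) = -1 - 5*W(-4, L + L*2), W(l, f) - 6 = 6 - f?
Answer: 11293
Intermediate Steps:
W(l, f) = 12 - f (W(l, f) = 6 + (6 - f) = 12 - f)
U(V, L) = -61 + 15*L (U(V, L) = -1 - 5*(12 - (L + L*2)) = -1 - 5*(12 - (L + 2*L)) = -1 - 5*(12 - 3*L) = -1 + (-60 + 15*L) = -61 + 15*L)
(10009 - 15356) + 160*U(-13, 11) = (10009 - 15356) + 160*(-61 + 15*11) = -5347 + 160*(-61 + 165) = -5347 + 160*104 = -5347 + 16640 = 11293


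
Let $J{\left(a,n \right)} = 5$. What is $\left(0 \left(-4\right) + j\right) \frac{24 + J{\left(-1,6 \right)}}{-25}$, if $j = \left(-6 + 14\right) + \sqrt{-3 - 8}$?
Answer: $- \frac{232}{25} - \frac{29 i \sqrt{11}}{25} \approx -9.28 - 3.8473 i$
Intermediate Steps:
$j = 8 + i \sqrt{11}$ ($j = 8 + \sqrt{-11} = 8 + i \sqrt{11} \approx 8.0 + 3.3166 i$)
$\left(0 \left(-4\right) + j\right) \frac{24 + J{\left(-1,6 \right)}}{-25} = \left(0 \left(-4\right) + \left(8 + i \sqrt{11}\right)\right) \frac{24 + 5}{-25} = \left(0 + \left(8 + i \sqrt{11}\right)\right) 29 \left(- \frac{1}{25}\right) = \left(8 + i \sqrt{11}\right) \left(- \frac{29}{25}\right) = - \frac{232}{25} - \frac{29 i \sqrt{11}}{25}$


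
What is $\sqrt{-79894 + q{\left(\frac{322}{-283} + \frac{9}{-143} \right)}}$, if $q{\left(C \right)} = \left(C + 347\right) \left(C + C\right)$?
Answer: $\frac{3 i \sqrt{14689514656226}}{40469} \approx 284.12 i$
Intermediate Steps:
$q{\left(C \right)} = 2 C \left(347 + C\right)$ ($q{\left(C \right)} = \left(347 + C\right) 2 C = 2 C \left(347 + C\right)$)
$\sqrt{-79894 + q{\left(\frac{322}{-283} + \frac{9}{-143} \right)}} = \sqrt{-79894 + 2 \left(\frac{322}{-283} + \frac{9}{-143}\right) \left(347 + \left(\frac{322}{-283} + \frac{9}{-143}\right)\right)} = \sqrt{-79894 + 2 \left(322 \left(- \frac{1}{283}\right) + 9 \left(- \frac{1}{143}\right)\right) \left(347 + \left(322 \left(- \frac{1}{283}\right) + 9 \left(- \frac{1}{143}\right)\right)\right)} = \sqrt{-79894 + 2 \left(- \frac{322}{283} - \frac{9}{143}\right) \left(347 - \frac{48593}{40469}\right)} = \sqrt{-79894 + 2 \left(- \frac{48593}{40469}\right) \left(347 - \frac{48593}{40469}\right)} = \sqrt{-79894 + 2 \left(- \frac{48593}{40469}\right) \frac{13994150}{40469}} = \sqrt{-79894 - \frac{1360035461900}{1637739961}} = \sqrt{- \frac{132205631906034}{1637739961}} = \frac{3 i \sqrt{14689514656226}}{40469}$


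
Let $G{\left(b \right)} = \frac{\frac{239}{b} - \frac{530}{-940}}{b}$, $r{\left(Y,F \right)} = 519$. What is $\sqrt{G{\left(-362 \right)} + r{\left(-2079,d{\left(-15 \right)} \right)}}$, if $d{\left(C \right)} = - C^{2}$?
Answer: $\frac{\sqrt{37559555701}}{8507} \approx 22.782$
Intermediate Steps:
$G{\left(b \right)} = \frac{\frac{53}{94} + \frac{239}{b}}{b}$ ($G{\left(b \right)} = \frac{\frac{239}{b} - - \frac{53}{94}}{b} = \frac{\frac{239}{b} + \frac{53}{94}}{b} = \frac{\frac{53}{94} + \frac{239}{b}}{b}$)
$\sqrt{G{\left(-362 \right)} + r{\left(-2079,d{\left(-15 \right)} \right)}} = \sqrt{\frac{22466 + 53 \left(-362\right)}{94 \cdot 131044} + 519} = \sqrt{\frac{1}{94} \cdot \frac{1}{131044} \left(22466 - 19186\right) + 519} = \sqrt{\frac{1}{94} \cdot \frac{1}{131044} \cdot 3280 + 519} = \sqrt{\frac{410}{1539767} + 519} = \sqrt{\frac{799139483}{1539767}} = \frac{\sqrt{37559555701}}{8507}$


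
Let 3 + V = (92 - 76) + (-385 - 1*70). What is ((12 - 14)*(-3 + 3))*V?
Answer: 0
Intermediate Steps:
V = -442 (V = -3 + ((92 - 76) + (-385 - 1*70)) = -3 + (16 + (-385 - 70)) = -3 + (16 - 455) = -3 - 439 = -442)
((12 - 14)*(-3 + 3))*V = ((12 - 14)*(-3 + 3))*(-442) = -2*0*(-442) = 0*(-442) = 0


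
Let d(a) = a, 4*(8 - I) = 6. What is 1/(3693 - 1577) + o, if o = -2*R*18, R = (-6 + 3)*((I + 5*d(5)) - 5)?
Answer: 6055993/2116 ≈ 2862.0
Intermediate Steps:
I = 13/2 (I = 8 - ¼*6 = 8 - 3/2 = 13/2 ≈ 6.5000)
R = -159/2 (R = (-6 + 3)*((13/2 + 5*5) - 5) = -3*((13/2 + 25) - 5) = -3*(63/2 - 5) = -3*53/2 = -159/2 ≈ -79.500)
o = 2862 (o = -2*(-159/2)*18 = 159*18 = 2862)
1/(3693 - 1577) + o = 1/(3693 - 1577) + 2862 = 1/2116 + 2862 = 6055993/2116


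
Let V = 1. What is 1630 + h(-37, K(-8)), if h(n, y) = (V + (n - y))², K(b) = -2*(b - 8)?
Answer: 6254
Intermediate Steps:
K(b) = 16 - 2*b (K(b) = -2*(-8 + b) = 16 - 2*b)
h(n, y) = (1 + n - y)² (h(n, y) = (1 + (n - y))² = (1 + n - y)²)
1630 + h(-37, K(-8)) = 1630 + (1 - 37 - (16 - 2*(-8)))² = 1630 + (1 - 37 - (16 + 16))² = 1630 + (1 - 37 - 1*32)² = 1630 + (1 - 37 - 32)² = 1630 + (-68)² = 1630 + 4624 = 6254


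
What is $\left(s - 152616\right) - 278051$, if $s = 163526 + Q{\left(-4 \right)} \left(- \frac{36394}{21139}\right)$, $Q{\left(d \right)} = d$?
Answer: $- \frac{5646948023}{21139} \approx -2.6713 \cdot 10^{5}$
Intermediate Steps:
$s = \frac{3456921690}{21139}$ ($s = 163526 - 4 \left(- \frac{36394}{21139}\right) = 163526 - 4 \left(\left(-36394\right) \frac{1}{21139}\right) = 163526 - - \frac{145576}{21139} = 163526 + \frac{145576}{21139} = \frac{3456921690}{21139} \approx 1.6353 \cdot 10^{5}$)
$\left(s - 152616\right) - 278051 = \left(\frac{3456921690}{21139} - 152616\right) - 278051 = \frac{230772066}{21139} - 278051 = - \frac{5646948023}{21139}$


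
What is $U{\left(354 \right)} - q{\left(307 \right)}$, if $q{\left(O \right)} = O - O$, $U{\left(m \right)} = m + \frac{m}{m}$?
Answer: $355$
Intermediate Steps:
$U{\left(m \right)} = 1 + m$ ($U{\left(m \right)} = m + 1 = 1 + m$)
$q{\left(O \right)} = 0$
$U{\left(354 \right)} - q{\left(307 \right)} = \left(1 + 354\right) - 0 = 355 + 0 = 355$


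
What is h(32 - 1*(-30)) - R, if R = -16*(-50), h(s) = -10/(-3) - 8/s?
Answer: -74102/93 ≈ -796.80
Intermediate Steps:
h(s) = 10/3 - 8/s (h(s) = -10*(-1/3) - 8/s = 10/3 - 8/s)
R = 800
h(32 - 1*(-30)) - R = (10/3 - 8/(32 - 1*(-30))) - 1*800 = (10/3 - 8/(32 + 30)) - 800 = (10/3 - 8/62) - 800 = (10/3 - 8*1/62) - 800 = (10/3 - 4/31) - 800 = 298/93 - 800 = -74102/93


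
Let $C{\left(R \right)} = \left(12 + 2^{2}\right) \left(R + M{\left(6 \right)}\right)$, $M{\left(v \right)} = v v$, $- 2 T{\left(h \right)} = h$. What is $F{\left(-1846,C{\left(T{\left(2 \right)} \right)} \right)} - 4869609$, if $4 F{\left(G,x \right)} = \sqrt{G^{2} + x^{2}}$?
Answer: $-4869609 + \frac{\sqrt{930329}}{2} \approx -4.8691 \cdot 10^{6}$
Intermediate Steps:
$T{\left(h \right)} = - \frac{h}{2}$
$M{\left(v \right)} = v^{2}$
$C{\left(R \right)} = 576 + 16 R$ ($C{\left(R \right)} = \left(12 + 2^{2}\right) \left(R + 6^{2}\right) = \left(12 + 4\right) \left(R + 36\right) = 16 \left(36 + R\right) = 576 + 16 R$)
$F{\left(G,x \right)} = \frac{\sqrt{G^{2} + x^{2}}}{4}$
$F{\left(-1846,C{\left(T{\left(2 \right)} \right)} \right)} - 4869609 = \frac{\sqrt{\left(-1846\right)^{2} + \left(576 + 16 \left(\left(- \frac{1}{2}\right) 2\right)\right)^{2}}}{4} - 4869609 = \frac{\sqrt{3407716 + \left(576 + 16 \left(-1\right)\right)^{2}}}{4} - 4869609 = \frac{\sqrt{3407716 + \left(576 - 16\right)^{2}}}{4} - 4869609 = \frac{\sqrt{3407716 + 560^{2}}}{4} - 4869609 = \frac{\sqrt{3407716 + 313600}}{4} - 4869609 = \frac{\sqrt{3721316}}{4} - 4869609 = \frac{2 \sqrt{930329}}{4} - 4869609 = \frac{\sqrt{930329}}{2} - 4869609 = -4869609 + \frac{\sqrt{930329}}{2}$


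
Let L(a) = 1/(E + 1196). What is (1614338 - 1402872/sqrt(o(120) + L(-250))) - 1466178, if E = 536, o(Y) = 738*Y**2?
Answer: 148160 - 2805744*sqrt(7969932403633)/18406310401 ≈ 1.4773e+5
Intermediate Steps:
L(a) = 1/1732 (L(a) = 1/(536 + 1196) = 1/1732)
(1614338 - 1402872/sqrt(o(120) + L(-250))) - 1466178 = (1614338 - 1402872/sqrt(738*120**2 + 1/1732)) - 1466178 = (1614338 - 1402872/sqrt(738*14400 + 1/1732)) - 1466178 = (1614338 - 1402872/sqrt(10627200 + 1/1732)) - 1466178 = (1614338 - 1402872*2*sqrt(7969932403633)/18406310401) - 1466178 = (1614338 - 2805744*sqrt(7969932403633)/18406310401) - 1466178 = 148160 - 2805744*sqrt(7969932403633)/18406310401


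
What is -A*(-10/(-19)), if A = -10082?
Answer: 100820/19 ≈ 5306.3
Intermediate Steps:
-A*(-10/(-19)) = -(-10082)*(-10/(-19)) = -(-10082)*(-10*(-1/19)) = -(-10082)*10/19 = -1*(-100820/19) = 100820/19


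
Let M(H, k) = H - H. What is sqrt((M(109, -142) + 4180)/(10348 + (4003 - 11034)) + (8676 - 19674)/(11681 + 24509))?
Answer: sqrt(1559541401495)/1277045 ≈ 0.97789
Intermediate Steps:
M(H, k) = 0
sqrt((M(109, -142) + 4180)/(10348 + (4003 - 11034)) + (8676 - 19674)/(11681 + 24509)) = sqrt((0 + 4180)/(10348 + (4003 - 11034)) + (8676 - 19674)/(11681 + 24509)) = sqrt(4180/(10348 - 7031) - 10998/36190) = sqrt(4180/3317 - 10998*1/36190) = sqrt(4180*(1/3317) - 117/385) = sqrt(4180/3317 - 117/385) = sqrt(1221211/1277045) = sqrt(1559541401495)/1277045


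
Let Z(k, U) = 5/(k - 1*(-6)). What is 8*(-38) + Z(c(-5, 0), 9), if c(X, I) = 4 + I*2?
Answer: -607/2 ≈ -303.50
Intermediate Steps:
c(X, I) = 4 + 2*I
Z(k, U) = 5/(6 + k) (Z(k, U) = 5/(k + 6) = 5/(6 + k))
8*(-38) + Z(c(-5, 0), 9) = 8*(-38) + 5/(6 + (4 + 2*0)) = -304 + 5/(6 + (4 + 0)) = -304 + 5/(6 + 4) = -304 + 5/10 = -304 + 5*(⅒) = -304 + ½ = -607/2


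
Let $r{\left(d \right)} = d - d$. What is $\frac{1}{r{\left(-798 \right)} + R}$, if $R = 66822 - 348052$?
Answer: $- \frac{1}{281230} \approx -3.5558 \cdot 10^{-6}$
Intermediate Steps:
$r{\left(d \right)} = 0$
$R = -281230$ ($R = 66822 - 348052 = -281230$)
$\frac{1}{r{\left(-798 \right)} + R} = \frac{1}{0 - 281230} = \frac{1}{-281230} = - \frac{1}{281230}$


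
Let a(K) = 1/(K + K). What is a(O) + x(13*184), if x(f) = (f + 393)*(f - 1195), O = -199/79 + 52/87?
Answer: 88041557577/26410 ≈ 3.3336e+6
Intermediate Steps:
O = -13205/6873 (O = -199*1/79 + 52*(1/87) = -199/79 + 52/87 = -13205/6873 ≈ -1.9213)
a(K) = 1/(2*K)
x(f) = (-1195 + f)*(393 + f) (x(f) = (393 + f)*(-1195 + f) = (-1195 + f)*(393 + f))
a(O) + x(13*184) = 1/(2*(-13205/6873)) + (-469635 + (13*184)² - 10426*184) = (½)*(-6873/13205) + (-469635 + 2392² - 802*2392) = -6873/26410 + (-469635 + 5721664 - 1918384) = -6873/26410 + 3333645 = 88041557577/26410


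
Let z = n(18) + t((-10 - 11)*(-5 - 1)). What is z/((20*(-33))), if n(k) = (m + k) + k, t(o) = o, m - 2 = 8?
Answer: -43/165 ≈ -0.26061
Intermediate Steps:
m = 10 (m = 2 + 8 = 10)
n(k) = 10 + 2*k (n(k) = (10 + k) + k = 10 + 2*k)
z = 172 (z = (10 + 2*18) + (-10 - 11)*(-5 - 1) = (10 + 36) - 21*(-6) = 46 + 126 = 172)
z/((20*(-33))) = 172/((20*(-33))) = 172/(-660) = 172*(-1/660) = -43/165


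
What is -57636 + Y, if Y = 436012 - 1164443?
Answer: -786067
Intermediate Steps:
Y = -728431
-57636 + Y = -57636 - 728431 = -786067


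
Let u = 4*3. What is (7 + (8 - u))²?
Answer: 9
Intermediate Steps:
u = 12
(7 + (8 - u))² = (7 + (8 - 1*12))² = (7 + (8 - 12))² = (7 - 4)² = 3² = 9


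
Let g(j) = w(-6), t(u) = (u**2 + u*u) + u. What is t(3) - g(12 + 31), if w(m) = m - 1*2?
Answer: 29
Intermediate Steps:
t(u) = u + 2*u**2 (t(u) = (u**2 + u**2) + u = 2*u**2 + u = u + 2*u**2)
w(m) = -2 + m (w(m) = m - 2 = -2 + m)
g(j) = -8 (g(j) = -2 - 6 = -8)
t(3) - g(12 + 31) = 3*(1 + 2*3) - 1*(-8) = 3*(1 + 6) + 8 = 3*7 + 8 = 21 + 8 = 29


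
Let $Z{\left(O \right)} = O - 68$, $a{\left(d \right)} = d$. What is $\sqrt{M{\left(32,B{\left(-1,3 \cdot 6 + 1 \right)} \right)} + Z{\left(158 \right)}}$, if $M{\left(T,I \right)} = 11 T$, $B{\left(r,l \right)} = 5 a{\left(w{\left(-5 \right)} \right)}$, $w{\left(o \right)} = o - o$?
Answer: $\sqrt{442} \approx 21.024$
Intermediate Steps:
$w{\left(o \right)} = 0$
$Z{\left(O \right)} = -68 + O$
$B{\left(r,l \right)} = 0$ ($B{\left(r,l \right)} = 5 \cdot 0 = 0$)
$\sqrt{M{\left(32,B{\left(-1,3 \cdot 6 + 1 \right)} \right)} + Z{\left(158 \right)}} = \sqrt{11 \cdot 32 + \left(-68 + 158\right)} = \sqrt{352 + 90} = \sqrt{442}$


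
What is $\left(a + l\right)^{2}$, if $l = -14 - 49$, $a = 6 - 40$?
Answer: $9409$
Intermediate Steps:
$a = -34$ ($a = 6 - 40 = -34$)
$l = -63$ ($l = -14 - 49 = -63$)
$\left(a + l\right)^{2} = \left(-34 - 63\right)^{2} = \left(-97\right)^{2} = 9409$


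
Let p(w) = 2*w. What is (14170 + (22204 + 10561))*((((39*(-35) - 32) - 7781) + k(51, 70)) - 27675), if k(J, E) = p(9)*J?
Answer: -1686609225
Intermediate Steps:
k(J, E) = 18*J (k(J, E) = (2*9)*J = 18*J)
(14170 + (22204 + 10561))*((((39*(-35) - 32) - 7781) + k(51, 70)) - 27675) = (14170 + (22204 + 10561))*((((39*(-35) - 32) - 7781) + 18*51) - 27675) = (14170 + 32765)*((((-1365 - 32) - 7781) + 918) - 27675) = 46935*(((-1397 - 7781) + 918) - 27675) = 46935*((-9178 + 918) - 27675) = 46935*(-8260 - 27675) = 46935*(-35935) = -1686609225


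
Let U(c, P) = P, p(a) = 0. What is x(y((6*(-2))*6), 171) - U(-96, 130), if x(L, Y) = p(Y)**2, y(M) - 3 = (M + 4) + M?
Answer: -130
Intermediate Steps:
y(M) = 7 + 2*M (y(M) = 3 + ((M + 4) + M) = 3 + ((4 + M) + M) = 3 + (4 + 2*M) = 7 + 2*M)
x(L, Y) = 0 (x(L, Y) = 0**2 = 0)
x(y((6*(-2))*6), 171) - U(-96, 130) = 0 - 1*130 = 0 - 130 = -130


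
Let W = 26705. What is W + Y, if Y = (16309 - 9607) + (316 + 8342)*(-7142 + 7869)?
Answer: 6327773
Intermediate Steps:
Y = 6301068 (Y = 6702 + 8658*727 = 6702 + 6294366 = 6301068)
W + Y = 26705 + 6301068 = 6327773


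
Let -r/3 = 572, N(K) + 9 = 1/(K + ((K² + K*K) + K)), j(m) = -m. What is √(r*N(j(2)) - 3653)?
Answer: √11362 ≈ 106.59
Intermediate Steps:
N(K) = -9 + 1/(2*K + 2*K²) (N(K) = -9 + 1/(K + ((K² + K*K) + K)) = -9 + 1/(K + ((K² + K²) + K)) = -9 + 1/(K + (2*K² + K)) = -9 + 1/(K + (K + 2*K²)) = -9 + 1/(2*K + 2*K²))
r = -1716 (r = -3*572 = -1716)
√(r*N(j(2)) - 3653) = √(-858*(1 - (-18)*2 - 18*(-1*2)²)/(((-1*2))*(1 - 1*2)) - 3653) = √(-858*(1 - 18*(-2) - 18*(-2)²)/((-2)*(1 - 2)) - 3653) = √(-858*(-1)*(1 + 36 - 18*4)/(2*(-1)) - 3653) = √(-858*(-1)*(-1)*(1 + 36 - 72)/2 - 3653) = √(-858*(-1)*(-1)*(-35)/2 - 3653) = √(-1716*(-35/4) - 3653) = √(15015 - 3653) = √11362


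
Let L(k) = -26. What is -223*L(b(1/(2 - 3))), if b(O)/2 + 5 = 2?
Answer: 5798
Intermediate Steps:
b(O) = -6 (b(O) = -10 + 2*2 = -10 + 4 = -6)
-223*L(b(1/(2 - 3))) = -223*(-26) = 5798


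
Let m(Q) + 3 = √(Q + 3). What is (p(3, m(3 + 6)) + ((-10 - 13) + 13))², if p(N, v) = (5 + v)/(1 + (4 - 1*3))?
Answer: (9 - √3)² ≈ 52.823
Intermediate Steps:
m(Q) = -3 + √(3 + Q) (m(Q) = -3 + √(Q + 3) = -3 + √(3 + Q))
p(N, v) = 5/2 + v/2 (p(N, v) = (5 + v)/(1 + (4 - 3)) = (5 + v)/(1 + 1) = (5 + v)/2 = (5 + v)*(½) = 5/2 + v/2)
(p(3, m(3 + 6)) + ((-10 - 13) + 13))² = ((5/2 + (-3 + √(3 + (3 + 6)))/2) + ((-10 - 13) + 13))² = ((5/2 + (-3 + √(3 + 9))/2) + (-23 + 13))² = ((5/2 + (-3 + √12)/2) - 10)² = ((5/2 + (-3 + 2*√3)/2) - 10)² = ((5/2 + (-3/2 + √3)) - 10)² = ((1 + √3) - 10)² = (-9 + √3)²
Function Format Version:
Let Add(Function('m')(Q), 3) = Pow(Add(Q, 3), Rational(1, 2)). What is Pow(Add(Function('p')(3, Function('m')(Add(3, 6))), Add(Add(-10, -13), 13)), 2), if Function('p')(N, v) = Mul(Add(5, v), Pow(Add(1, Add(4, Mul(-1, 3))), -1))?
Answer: Pow(Add(9, Mul(-1, Pow(3, Rational(1, 2)))), 2) ≈ 52.823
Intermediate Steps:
Function('m')(Q) = Add(-3, Pow(Add(3, Q), Rational(1, 2))) (Function('m')(Q) = Add(-3, Pow(Add(Q, 3), Rational(1, 2))) = Add(-3, Pow(Add(3, Q), Rational(1, 2))))
Function('p')(N, v) = Add(Rational(5, 2), Mul(Rational(1, 2), v)) (Function('p')(N, v) = Mul(Add(5, v), Pow(Add(1, Add(4, -3)), -1)) = Mul(Add(5, v), Pow(Add(1, 1), -1)) = Mul(Add(5, v), Pow(2, -1)) = Mul(Add(5, v), Rational(1, 2)) = Add(Rational(5, 2), Mul(Rational(1, 2), v)))
Pow(Add(Function('p')(3, Function('m')(Add(3, 6))), Add(Add(-10, -13), 13)), 2) = Pow(Add(Add(Rational(5, 2), Mul(Rational(1, 2), Add(-3, Pow(Add(3, Add(3, 6)), Rational(1, 2))))), Add(Add(-10, -13), 13)), 2) = Pow(Add(Add(Rational(5, 2), Mul(Rational(1, 2), Add(-3, Pow(Add(3, 9), Rational(1, 2))))), Add(-23, 13)), 2) = Pow(Add(Add(Rational(5, 2), Mul(Rational(1, 2), Add(-3, Pow(12, Rational(1, 2))))), -10), 2) = Pow(Add(Add(Rational(5, 2), Mul(Rational(1, 2), Add(-3, Mul(2, Pow(3, Rational(1, 2)))))), -10), 2) = Pow(Add(Add(Rational(5, 2), Add(Rational(-3, 2), Pow(3, Rational(1, 2)))), -10), 2) = Pow(Add(Add(1, Pow(3, Rational(1, 2))), -10), 2) = Pow(Add(-9, Pow(3, Rational(1, 2))), 2)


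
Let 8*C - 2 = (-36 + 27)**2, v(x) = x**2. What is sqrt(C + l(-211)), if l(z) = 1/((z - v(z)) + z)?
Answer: sqrt(335298240246)/179772 ≈ 3.2210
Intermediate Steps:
l(z) = 1/(-z**2 + 2*z) (l(z) = 1/((z - z**2) + z) = 1/(-z**2 + 2*z))
C = 83/8 (C = 1/4 + (-36 + 27)**2/8 = 1/4 + (1/8)*(-9)**2 = 1/4 + (1/8)*81 = 1/4 + 81/8 = 83/8 ≈ 10.375)
sqrt(C + l(-211)) = sqrt(83/8 - 1/(-211*(-2 - 211))) = sqrt(83/8 - 1*(-1/211)/(-213)) = sqrt(83/8 - 1*(-1/211)*(-1/213)) = sqrt(83/8 - 1/44943) = sqrt(3730261/359544) = sqrt(335298240246)/179772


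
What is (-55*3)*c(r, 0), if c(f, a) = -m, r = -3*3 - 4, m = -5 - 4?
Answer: -1485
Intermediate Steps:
m = -9
r = -13 (r = -9 - 4 = -13)
c(f, a) = 9 (c(f, a) = -1*(-9) = 9)
(-55*3)*c(r, 0) = -55*3*9 = -165*9 = -1485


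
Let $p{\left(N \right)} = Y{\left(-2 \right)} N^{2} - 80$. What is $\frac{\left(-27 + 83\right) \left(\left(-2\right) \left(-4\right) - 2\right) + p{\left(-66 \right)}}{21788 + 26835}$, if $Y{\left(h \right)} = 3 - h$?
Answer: $\frac{22036}{48623} \approx 0.4532$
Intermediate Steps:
$p{\left(N \right)} = -80 + 5 N^{2}$ ($p{\left(N \right)} = \left(3 - -2\right) N^{2} - 80 = \left(3 + 2\right) N^{2} - 80 = 5 N^{2} - 80 = -80 + 5 N^{2}$)
$\frac{\left(-27 + 83\right) \left(\left(-2\right) \left(-4\right) - 2\right) + p{\left(-66 \right)}}{21788 + 26835} = \frac{\left(-27 + 83\right) \left(\left(-2\right) \left(-4\right) - 2\right) - \left(80 - 5 \left(-66\right)^{2}\right)}{21788 + 26835} = \frac{56 \left(8 - 2\right) + \left(-80 + 5 \cdot 4356\right)}{48623} = \left(56 \cdot 6 + \left(-80 + 21780\right)\right) \frac{1}{48623} = \left(336 + 21700\right) \frac{1}{48623} = 22036 \cdot \frac{1}{48623} = \frac{22036}{48623}$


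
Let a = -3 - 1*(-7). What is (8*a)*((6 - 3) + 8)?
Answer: 352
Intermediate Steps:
a = 4 (a = -3 + 7 = 4)
(8*a)*((6 - 3) + 8) = (8*4)*((6 - 3) + 8) = 32*(3 + 8) = 32*11 = 352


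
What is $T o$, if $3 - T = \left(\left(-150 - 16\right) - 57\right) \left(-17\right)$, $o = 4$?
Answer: $-15152$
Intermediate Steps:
$T = -3788$ ($T = 3 - \left(\left(-150 - 16\right) - 57\right) \left(-17\right) = 3 - \left(-166 - 57\right) \left(-17\right) = 3 - \left(-223\right) \left(-17\right) = 3 - 3791 = -3788$)
$T o = \left(-3788\right) 4 = -15152$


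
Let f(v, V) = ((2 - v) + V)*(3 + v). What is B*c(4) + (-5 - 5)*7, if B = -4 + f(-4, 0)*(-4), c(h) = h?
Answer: 10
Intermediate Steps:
f(v, V) = (3 + v)*(2 + V - v) (f(v, V) = (2 + V - v)*(3 + v) = (3 + v)*(2 + V - v))
B = 20 (B = -4 + (6 - 1*(-4) - 1*(-4)**2 + 3*0 + 0*(-4))*(-4) = -4 + (6 + 4 - 1*16 + 0 + 0)*(-4) = -4 + (6 + 4 - 16 + 0 + 0)*(-4) = -4 - 6*(-4) = -4 + 24 = 20)
B*c(4) + (-5 - 5)*7 = 20*4 + (-5 - 5)*7 = 80 - 10*7 = 80 - 70 = 10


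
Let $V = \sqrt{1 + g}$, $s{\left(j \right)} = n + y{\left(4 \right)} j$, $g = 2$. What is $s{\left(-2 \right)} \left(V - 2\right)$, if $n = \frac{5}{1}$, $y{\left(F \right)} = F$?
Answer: $6 - 3 \sqrt{3} \approx 0.80385$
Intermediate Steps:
$n = 5$ ($n = 5 \cdot 1 = 5$)
$s{\left(j \right)} = 5 + 4 j$
$V = \sqrt{3}$ ($V = \sqrt{1 + 2} = \sqrt{3} \approx 1.732$)
$s{\left(-2 \right)} \left(V - 2\right) = \left(5 + 4 \left(-2\right)\right) \left(\sqrt{3} - 2\right) = \left(5 - 8\right) \left(-2 + \sqrt{3}\right) = - 3 \left(-2 + \sqrt{3}\right) = 6 - 3 \sqrt{3}$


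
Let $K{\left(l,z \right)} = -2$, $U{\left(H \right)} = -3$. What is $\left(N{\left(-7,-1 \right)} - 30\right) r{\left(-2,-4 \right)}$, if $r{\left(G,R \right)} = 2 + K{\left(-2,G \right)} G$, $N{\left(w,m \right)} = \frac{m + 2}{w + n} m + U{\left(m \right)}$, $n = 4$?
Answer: $-196$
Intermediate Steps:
$N{\left(w,m \right)} = -3 + \frac{m \left(2 + m\right)}{4 + w}$ ($N{\left(w,m \right)} = \frac{m + 2}{w + 4} m - 3 = \frac{2 + m}{4 + w} m - 3 = \frac{m \left(2 + m\right)}{4 + w} - 3 = -3 + \frac{m \left(2 + m\right)}{4 + w}$)
$r{\left(G,R \right)} = 2 - 2 G$
$\left(N{\left(-7,-1 \right)} - 30\right) r{\left(-2,-4 \right)} = \left(\frac{-12 + \left(-1\right)^{2} - -21 + 2 \left(-1\right)}{4 - 7} - 30\right) \left(2 - -4\right) = \left(\frac{-12 + 1 + 21 - 2}{-3} - 30\right) \left(2 + 4\right) = \left(\left(- \frac{1}{3}\right) 8 - 30\right) 6 = \left(- \frac{8}{3} - 30\right) 6 = \left(- \frac{98}{3}\right) 6 = -196$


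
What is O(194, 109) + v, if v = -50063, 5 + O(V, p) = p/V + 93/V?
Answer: -4856495/97 ≈ -50067.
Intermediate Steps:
O(V, p) = -5 + 93/V + p/V (O(V, p) = -5 + (p/V + 93/V) = -5 + (93/V + p/V) = -5 + 93/V + p/V)
O(194, 109) + v = (93 + 109 - 5*194)/194 - 50063 = (93 + 109 - 970)/194 - 50063 = (1/194)*(-768) - 50063 = -384/97 - 50063 = -4856495/97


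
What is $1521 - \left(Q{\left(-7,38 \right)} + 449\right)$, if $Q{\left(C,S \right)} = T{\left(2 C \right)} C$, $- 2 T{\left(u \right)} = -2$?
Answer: $1079$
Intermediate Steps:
$T{\left(u \right)} = 1$ ($T{\left(u \right)} = \left(- \frac{1}{2}\right) \left(-2\right) = 1$)
$Q{\left(C,S \right)} = C$ ($Q{\left(C,S \right)} = 1 C = C$)
$1521 - \left(Q{\left(-7,38 \right)} + 449\right) = 1521 - \left(-7 + 449\right) = 1521 - 442 = 1079$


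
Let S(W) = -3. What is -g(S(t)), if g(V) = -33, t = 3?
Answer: 33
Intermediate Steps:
-g(S(t)) = -1*(-33) = 33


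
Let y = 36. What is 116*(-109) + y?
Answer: -12608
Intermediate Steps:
116*(-109) + y = 116*(-109) + 36 = -12644 + 36 = -12608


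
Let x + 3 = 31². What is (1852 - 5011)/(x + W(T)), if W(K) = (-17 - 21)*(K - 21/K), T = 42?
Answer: 3159/619 ≈ 5.1034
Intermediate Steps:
W(K) = -38*K + 798/K (W(K) = -38*(K - 21/K) = -38*K + 798/K)
x = 958 (x = -3 + 31² = -3 + 961 = 958)
(1852 - 5011)/(x + W(T)) = (1852 - 5011)/(958 + (-38*42 + 798/42)) = -3159/(958 + (-1596 + 798*(1/42))) = -3159/(958 + (-1596 + 19)) = -3159/(958 - 1577) = -3159/(-619) = -3159*(-1/619) = 3159/619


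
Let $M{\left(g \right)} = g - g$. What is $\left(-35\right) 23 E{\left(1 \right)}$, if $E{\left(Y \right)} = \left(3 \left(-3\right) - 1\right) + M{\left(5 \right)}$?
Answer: $8050$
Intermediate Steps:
$M{\left(g \right)} = 0$
$E{\left(Y \right)} = -10$ ($E{\left(Y \right)} = \left(3 \left(-3\right) - 1\right) + 0 = \left(-9 - 1\right) + 0 = -10 + 0 = -10$)
$\left(-35\right) 23 E{\left(1 \right)} = \left(-35\right) 23 \left(-10\right) = \left(-805\right) \left(-10\right) = 8050$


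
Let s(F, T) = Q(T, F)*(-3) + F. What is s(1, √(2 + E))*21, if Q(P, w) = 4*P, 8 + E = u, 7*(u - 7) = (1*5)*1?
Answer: 21 - 72*√21 ≈ -308.95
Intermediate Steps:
u = 54/7 (u = 7 + ((1*5)*1)/7 = 7 + (5*1)/7 = 7 + (⅐)*5 = 7 + 5/7 = 54/7 ≈ 7.7143)
E = -2/7 (E = -8 + 54/7 = -2/7 ≈ -0.28571)
s(F, T) = F - 12*T (s(F, T) = (4*T)*(-3) + F = -12*T + F = F - 12*T)
s(1, √(2 + E))*21 = (1 - 12*√(2 - 2/7))*21 = (1 - 24*√21/7)*21 = 21 - 72*√21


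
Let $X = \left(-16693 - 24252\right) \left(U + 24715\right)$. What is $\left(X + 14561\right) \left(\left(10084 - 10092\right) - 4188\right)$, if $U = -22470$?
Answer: $385641620944$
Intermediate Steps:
$X = -91921525$ ($X = \left(-16693 - 24252\right) \left(-22470 + 24715\right) = \left(-40945\right) 2245 = -91921525$)
$\left(X + 14561\right) \left(\left(10084 - 10092\right) - 4188\right) = \left(-91921525 + 14561\right) \left(\left(10084 - 10092\right) - 4188\right) = - 91906964 \left(-8 - 4188\right) = \left(-91906964\right) \left(-4196\right) = 385641620944$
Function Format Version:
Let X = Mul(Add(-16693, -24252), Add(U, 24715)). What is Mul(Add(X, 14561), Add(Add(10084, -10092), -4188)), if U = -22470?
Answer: 385641620944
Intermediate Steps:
X = -91921525 (X = Mul(Add(-16693, -24252), Add(-22470, 24715)) = Mul(-40945, 2245) = -91921525)
Mul(Add(X, 14561), Add(Add(10084, -10092), -4188)) = Mul(Add(-91921525, 14561), Add(Add(10084, -10092), -4188)) = Mul(-91906964, Add(-8, -4188)) = Mul(-91906964, -4196) = 385641620944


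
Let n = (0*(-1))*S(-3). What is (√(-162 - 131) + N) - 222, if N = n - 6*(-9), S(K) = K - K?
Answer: -168 + I*√293 ≈ -168.0 + 17.117*I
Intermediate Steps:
S(K) = 0
n = 0 (n = (0*(-1))*0 = 0*0 = 0)
N = 54 (N = 0 - 6*(-9) = 0 + 54 = 54)
(√(-162 - 131) + N) - 222 = (√(-162 - 131) + 54) - 222 = (√(-293) + 54) - 222 = (I*√293 + 54) - 222 = (54 + I*√293) - 222 = -168 + I*√293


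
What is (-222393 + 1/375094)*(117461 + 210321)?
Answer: -13671505317810431/187547 ≈ -7.2896e+10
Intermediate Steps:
(-222393 + 1/375094)*(117461 + 210321) = (-222393 + 1/375094)*327782 = -83418279941/375094*327782 = -13671505317810431/187547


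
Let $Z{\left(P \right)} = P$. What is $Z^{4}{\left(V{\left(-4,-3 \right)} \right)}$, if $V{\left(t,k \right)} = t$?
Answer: $256$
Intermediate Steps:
$Z^{4}{\left(V{\left(-4,-3 \right)} \right)} = \left(-4\right)^{4} = 256$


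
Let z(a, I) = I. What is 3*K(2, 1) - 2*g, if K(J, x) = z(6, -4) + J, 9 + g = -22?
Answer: 56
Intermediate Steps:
g = -31 (g = -9 - 22 = -31)
K(J, x) = -4 + J
3*K(2, 1) - 2*g = 3*(-4 + 2) - 2*(-31) = 3*(-2) + 62 = -6 + 62 = 56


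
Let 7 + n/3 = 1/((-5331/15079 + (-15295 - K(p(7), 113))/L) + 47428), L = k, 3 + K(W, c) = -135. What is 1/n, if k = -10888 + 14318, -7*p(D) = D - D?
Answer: -817591775809/17169375571019 ≈ -0.047619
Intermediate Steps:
p(D) = 0 (p(D) = -(D - D)/7 = -⅐*0 = 0)
K(W, c) = -138 (K(W, c) = -3 - 135 = -138)
k = 3430
L = 3430
n = -17169375571019/817591775809 (n = -21 + 3/((-5331/15079 + (-15295 - 1*(-138))/3430) + 47428) = -21 + 3/((-5331*1/15079 + (-15295 + 138)*(1/3430)) + 47428) = -21 + 3/((-5331/15079 - 15157*1/3430) + 47428) = -21 + 3/((-5331/15079 - 15157/3430) + 47428) = -21 + 3/(-246837733/51720970 + 47428) = -21 + 3/(2452775327427/51720970) = -21 + 3*(51720970/2452775327427) = -21 + 51720970/817591775809 = -17169375571019/817591775809 ≈ -21.000)
1/n = 1/(-17169375571019/817591775809) = -817591775809/17169375571019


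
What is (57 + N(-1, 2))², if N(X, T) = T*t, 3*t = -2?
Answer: 27889/9 ≈ 3098.8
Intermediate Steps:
t = -⅔ (t = (⅓)*(-2) = -⅔ ≈ -0.66667)
N(X, T) = -2*T/3 (N(X, T) = T*(-⅔) = -2*T/3)
(57 + N(-1, 2))² = (57 - ⅔*2)² = (57 - 4/3)² = (167/3)² = 27889/9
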